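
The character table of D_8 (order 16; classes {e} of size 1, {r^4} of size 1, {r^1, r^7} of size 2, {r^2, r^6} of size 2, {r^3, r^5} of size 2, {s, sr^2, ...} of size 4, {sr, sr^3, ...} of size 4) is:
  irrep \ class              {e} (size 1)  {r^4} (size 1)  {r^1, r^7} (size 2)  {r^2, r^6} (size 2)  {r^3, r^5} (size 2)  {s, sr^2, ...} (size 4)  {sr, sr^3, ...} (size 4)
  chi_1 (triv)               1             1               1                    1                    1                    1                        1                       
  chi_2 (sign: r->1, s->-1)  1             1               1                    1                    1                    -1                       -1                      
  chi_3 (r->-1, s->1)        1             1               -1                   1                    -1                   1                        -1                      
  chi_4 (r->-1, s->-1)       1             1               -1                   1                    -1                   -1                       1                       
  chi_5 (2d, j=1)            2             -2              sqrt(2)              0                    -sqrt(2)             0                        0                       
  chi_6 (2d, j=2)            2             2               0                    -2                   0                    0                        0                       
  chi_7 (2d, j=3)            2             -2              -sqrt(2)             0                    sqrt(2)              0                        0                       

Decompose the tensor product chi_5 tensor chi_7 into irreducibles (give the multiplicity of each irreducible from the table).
chi_5 tensor chi_7 = chi_3 + chi_4 + chi_6 (all other irreducibles have multiplicity 0).

Justification: The character of a tensor product is the pointwise product (chi_5 * chi_7)(C) = chi_5(C) * chi_7(C):
  {e}: (2)*(2), {r^4}: (-2)*(-2), {r^1, r^7}: (sqrt(2))*(-sqrt(2)), {r^2, r^6}: (0)*(0), {r^3, r^5}: (-sqrt(2))*(sqrt(2)), {s, sr^2, ...}: (0)*(0), {sr, sr^3, ...}: (0)*(0)
so (chi_5 * chi_7) takes values
  {e} -> 4, {r^4} -> 4, {r^1, r^7} -> -2, {r^2, r^6} -> 0, {r^3, r^5} -> -2, {s, sr^2, ...} -> 0, {sr, sr^3, ...} -> 0.
Now take the inner product of this character with each irreducible chi from the table, <chi_5*chi_7, chi> = (1/16) sum_C |C| (chi_5*chi_7)(C) conj(chi(C)):
  <chi_5*chi_7, chi_1> = (1/16)[1*(4)*conj(1) + 1*(4)*conj(1) + 2*(-2)*conj(1) + 2*(0)*conj(1) + 2*(-2)*conj(1) + 4*(0)*conj(1) + 4*(0)*conj(1)]
      = (1/16)[(4) + (4) + (-4) + (0) + (-4) + (0) + (0)] = 0/16 = 0
  <chi_5*chi_7, chi_2> = (1/16)[1*(4)*conj(1) + 1*(4)*conj(1) + 2*(-2)*conj(1) + 2*(0)*conj(1) + 2*(-2)*conj(1) + 4*(0)*conj(-1) + 4*(0)*conj(-1)]
      = (1/16)[(4) + (4) + (-4) + (0) + (-4) + (0) + (0)] = 0/16 = 0
  <chi_5*chi_7, chi_3> = (1/16)[1*(4)*conj(1) + 1*(4)*conj(1) + 2*(-2)*conj(-1) + 2*(0)*conj(1) + 2*(-2)*conj(-1) + 4*(0)*conj(1) + 4*(0)*conj(-1)]
      = (1/16)[(4) + (4) + (4) + (0) + (4) + (0) + (0)] = 16/16 = 1
  <chi_5*chi_7, chi_4> = (1/16)[1*(4)*conj(1) + 1*(4)*conj(1) + 2*(-2)*conj(-1) + 2*(0)*conj(1) + 2*(-2)*conj(-1) + 4*(0)*conj(-1) + 4*(0)*conj(1)]
      = (1/16)[(4) + (4) + (4) + (0) + (4) + (0) + (0)] = 16/16 = 1
  <chi_5*chi_7, chi_5> = (1/16)[1*(4)*conj(2) + 1*(4)*conj(-2) + 2*(-2)*conj(sqrt(2)) + 2*(0)*conj(0) + 2*(-2)*conj(-sqrt(2)) + 4*(0)*conj(0) + 4*(0)*conj(0)]
      = (1/16)[(8) + (-8) + (-4*sqrt(2)) + (0) + (4*sqrt(2)) + (0) + (0)] = 0/16 = 0
  <chi_5*chi_7, chi_6> = (1/16)[1*(4)*conj(2) + 1*(4)*conj(2) + 2*(-2)*conj(0) + 2*(0)*conj(-2) + 2*(-2)*conj(0) + 4*(0)*conj(0) + 4*(0)*conj(0)]
      = (1/16)[(8) + (8) + (0) + (0) + (0) + (0) + (0)] = 16/16 = 1
  <chi_5*chi_7, chi_7> = (1/16)[1*(4)*conj(2) + 1*(4)*conj(-2) + 2*(-2)*conj(-sqrt(2)) + 2*(0)*conj(0) + 2*(-2)*conj(sqrt(2)) + 4*(0)*conj(0) + 4*(0)*conj(0)]
      = (1/16)[(8) + (-8) + (4*sqrt(2)) + (0) + (-4*sqrt(2)) + (0) + (0)] = 0/16 = 0
Hence the multiplicities are chi_3: 1, chi_4: 1, chi_6: 1. Dimension check: dim(chi_5)*dim(chi_7) = 2*2 = 4 and sum (mult * dim) = 1*1 + 1*1 + 1*2 = 4.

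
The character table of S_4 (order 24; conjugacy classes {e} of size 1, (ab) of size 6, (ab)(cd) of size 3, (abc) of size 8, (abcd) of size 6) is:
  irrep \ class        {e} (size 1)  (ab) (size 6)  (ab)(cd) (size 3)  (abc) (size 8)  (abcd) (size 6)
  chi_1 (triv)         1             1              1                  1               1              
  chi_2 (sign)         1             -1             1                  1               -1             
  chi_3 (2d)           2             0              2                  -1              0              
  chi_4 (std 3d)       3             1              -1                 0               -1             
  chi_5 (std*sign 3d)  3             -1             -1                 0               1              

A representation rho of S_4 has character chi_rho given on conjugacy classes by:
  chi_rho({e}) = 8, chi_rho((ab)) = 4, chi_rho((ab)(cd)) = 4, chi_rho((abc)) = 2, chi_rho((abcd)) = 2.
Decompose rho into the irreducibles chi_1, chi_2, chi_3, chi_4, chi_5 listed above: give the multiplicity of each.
Multiplicities: chi_1: 3, chi_2: 0, chi_3: 1, chi_4: 1, chi_5: 0.

Proof sketch: Use <chi_rho, chi> = (1/|G|) sum_C |C| * chi_rho(C) * conj(chi(C)) with |G| = 24 for each irreducible chi in the table:
  <chi_rho, chi_1> = (1/24)[1*(8)*conj(1) + 6*(4)*conj(1) + 3*(4)*conj(1) + 8*(2)*conj(1) + 6*(2)*conj(1)]
      = (1/24)[(8) + (24) + (12) + (16) + (12)] = 72/24 = 3
  <chi_rho, chi_2> = (1/24)[1*(8)*conj(1) + 6*(4)*conj(-1) + 3*(4)*conj(1) + 8*(2)*conj(1) + 6*(2)*conj(-1)]
      = (1/24)[(8) + (-24) + (12) + (16) + (-12)] = 0/24 = 0
  <chi_rho, chi_3> = (1/24)[1*(8)*conj(2) + 6*(4)*conj(0) + 3*(4)*conj(2) + 8*(2)*conj(-1) + 6*(2)*conj(0)]
      = (1/24)[(16) + (0) + (24) + (-16) + (0)] = 24/24 = 1
  <chi_rho, chi_4> = (1/24)[1*(8)*conj(3) + 6*(4)*conj(1) + 3*(4)*conj(-1) + 8*(2)*conj(0) + 6*(2)*conj(-1)]
      = (1/24)[(24) + (24) + (-12) + (0) + (-12)] = 24/24 = 1
  <chi_rho, chi_5> = (1/24)[1*(8)*conj(3) + 6*(4)*conj(-1) + 3*(4)*conj(-1) + 8*(2)*conj(0) + 6*(2)*conj(1)]
      = (1/24)[(24) + (-24) + (-12) + (0) + (12)] = 0/24 = 0
Dimension check: dim(rho) = sum (mult * dim) = 3*1 + 0*1 + 1*2 + 1*3 + 0*3 = 8 = chi_rho(e) = 8.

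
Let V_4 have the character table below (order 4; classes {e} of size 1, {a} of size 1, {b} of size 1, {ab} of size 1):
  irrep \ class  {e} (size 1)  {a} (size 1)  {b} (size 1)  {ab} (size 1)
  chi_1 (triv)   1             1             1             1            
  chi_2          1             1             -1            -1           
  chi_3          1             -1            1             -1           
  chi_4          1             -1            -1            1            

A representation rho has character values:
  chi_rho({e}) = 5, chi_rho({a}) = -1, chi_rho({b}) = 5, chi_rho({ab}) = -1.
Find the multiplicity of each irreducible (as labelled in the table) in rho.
Multiplicities: chi_1: 2, chi_2: 0, chi_3: 3, chi_4: 0.

Solution. Use <chi_rho, chi> = (1/|G|) sum_C |C| * chi_rho(C) * conj(chi(C)) with |G| = 4 for each irreducible chi in the table:
  <chi_rho, chi_1> = (1/4)[1*(5)*conj(1) + 1*(-1)*conj(1) + 1*(5)*conj(1) + 1*(-1)*conj(1)]
      = (1/4)[(5) + (-1) + (5) + (-1)] = 8/4 = 2
  <chi_rho, chi_2> = (1/4)[1*(5)*conj(1) + 1*(-1)*conj(1) + 1*(5)*conj(-1) + 1*(-1)*conj(-1)]
      = (1/4)[(5) + (-1) + (-5) + (1)] = 0/4 = 0
  <chi_rho, chi_3> = (1/4)[1*(5)*conj(1) + 1*(-1)*conj(-1) + 1*(5)*conj(1) + 1*(-1)*conj(-1)]
      = (1/4)[(5) + (1) + (5) + (1)] = 12/4 = 3
  <chi_rho, chi_4> = (1/4)[1*(5)*conj(1) + 1*(-1)*conj(-1) + 1*(5)*conj(-1) + 1*(-1)*conj(1)]
      = (1/4)[(5) + (1) + (-5) + (-1)] = 0/4 = 0
Dimension check: dim(rho) = sum (mult * dim) = 2*1 + 0*1 + 3*1 + 0*1 = 5 = chi_rho(e) = 5.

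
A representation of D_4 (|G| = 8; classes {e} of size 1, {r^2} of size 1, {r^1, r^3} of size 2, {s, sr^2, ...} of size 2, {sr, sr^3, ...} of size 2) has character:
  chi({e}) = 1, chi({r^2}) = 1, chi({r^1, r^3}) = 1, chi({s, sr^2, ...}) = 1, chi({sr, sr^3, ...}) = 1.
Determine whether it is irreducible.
Irreducible: <chi, chi> = 1.

Solution. <chi, chi> = (1/|G|) sum_C |C| * |chi(C)|^2 = (1/8)[1*|1|^2 + 1*|1|^2 + 2*|1|^2 + 2*|1|^2 + 2*|1|^2]
  = (1/8)[(1) + (1) + (2) + (2) + (2)] = 8/8 = 1.
A character is irreducible iff <chi, chi> = 1, so this representation is irreducible.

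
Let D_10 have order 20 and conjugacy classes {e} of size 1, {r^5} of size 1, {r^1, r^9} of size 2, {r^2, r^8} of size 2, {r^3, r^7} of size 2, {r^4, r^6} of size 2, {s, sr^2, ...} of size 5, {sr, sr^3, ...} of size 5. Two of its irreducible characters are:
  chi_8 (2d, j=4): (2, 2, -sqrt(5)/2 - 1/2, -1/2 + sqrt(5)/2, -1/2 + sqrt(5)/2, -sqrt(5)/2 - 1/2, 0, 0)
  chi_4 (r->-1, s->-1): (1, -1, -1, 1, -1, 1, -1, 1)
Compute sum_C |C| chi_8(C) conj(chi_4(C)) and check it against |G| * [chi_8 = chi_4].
Sum = 0; so <chi_8, chi_4> = 0 (distinct irreducibles are orthogonal).

Working: Compute term by term over conjugacy classes (|C| * chi_8(C) * conj(chi_4(C))):
  1*(2)*conj(1) + 1*(2)*conj(-1) + 2*(-sqrt(5)/2 - 1/2)*conj(-1) + 2*(-1/2 + sqrt(5)/2)*conj(1) + 2*(-1/2 + sqrt(5)/2)*conj(-1) + 2*(-sqrt(5)/2 - 1/2)*conj(1) + 5*(0)*conj(-1) + 5*(0)*conj(1)
  = (2) + (-2) + (1 + sqrt(5)) + (-1 + sqrt(5)) + (1 - sqrt(5)) + (-sqrt(5) - 1) + (0) + (0)
  = 0.
Dividing by |G| = 20 gives 0/20 = 0, matching the row-orthogonality relation <chi_8, chi_4> = [chi_8 = chi_4].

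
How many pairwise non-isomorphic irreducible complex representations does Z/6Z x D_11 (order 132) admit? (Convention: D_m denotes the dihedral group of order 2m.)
42

Argument: The number of irreducible complex representations of a finite group equals its number of conjugacy classes. For a direct product, #classes(G x H) = #classes(G) * #classes(H). Z/6Z has 6 classes (abelian), D_11 has 7 classes, so 6 * 7 = 42, so Z/6Z x D_11 (order 132) has exactly 42 irreducible complex representations.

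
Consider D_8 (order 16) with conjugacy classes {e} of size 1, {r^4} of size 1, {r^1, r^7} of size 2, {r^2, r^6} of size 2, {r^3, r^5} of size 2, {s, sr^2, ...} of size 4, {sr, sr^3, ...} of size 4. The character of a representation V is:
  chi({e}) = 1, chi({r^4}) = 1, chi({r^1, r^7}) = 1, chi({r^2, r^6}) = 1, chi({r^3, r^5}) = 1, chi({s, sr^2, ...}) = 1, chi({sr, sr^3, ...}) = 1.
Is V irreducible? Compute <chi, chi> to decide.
Irreducible: <chi, chi> = 1.

Why: <chi, chi> = (1/|G|) sum_C |C| * |chi(C)|^2 = (1/16)[1*|1|^2 + 1*|1|^2 + 2*|1|^2 + 2*|1|^2 + 2*|1|^2 + 4*|1|^2 + 4*|1|^2]
  = (1/16)[(1) + (1) + (2) + (2) + (2) + (4) + (4)] = 16/16 = 1.
A character is irreducible iff <chi, chi> = 1, so this representation is irreducible.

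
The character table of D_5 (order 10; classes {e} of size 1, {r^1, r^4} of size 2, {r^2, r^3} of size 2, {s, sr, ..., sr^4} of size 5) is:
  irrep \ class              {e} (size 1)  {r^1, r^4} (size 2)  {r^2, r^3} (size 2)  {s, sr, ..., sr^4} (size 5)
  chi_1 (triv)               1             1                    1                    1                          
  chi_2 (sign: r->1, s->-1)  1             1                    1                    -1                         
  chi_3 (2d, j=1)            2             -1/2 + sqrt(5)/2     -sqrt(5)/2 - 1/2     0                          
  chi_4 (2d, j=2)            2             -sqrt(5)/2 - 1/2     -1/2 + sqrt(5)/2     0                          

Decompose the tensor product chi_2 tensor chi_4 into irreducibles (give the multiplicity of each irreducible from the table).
chi_2 tensor chi_4 = chi_4 (all other irreducibles have multiplicity 0).

Justification: The character of a tensor product is the pointwise product (chi_2 * chi_4)(C) = chi_2(C) * chi_4(C):
  {e}: (1)*(2), {r^1, r^4}: (1)*(-sqrt(5)/2 - 1/2), {r^2, r^3}: (1)*(-1/2 + sqrt(5)/2), {s, sr, ..., sr^4}: (-1)*(0)
so (chi_2 * chi_4) takes values
  {e} -> 2, {r^1, r^4} -> -sqrt(5)/2 - 1/2, {r^2, r^3} -> -1/2 + sqrt(5)/2, {s, sr, ..., sr^4} -> 0.
Now take the inner product of this character with each irreducible chi from the table, <chi_2*chi_4, chi> = (1/10) sum_C |C| (chi_2*chi_4)(C) conj(chi(C)):
  <chi_2*chi_4, chi_1> = (1/10)[1*(2)*conj(1) + 2*(-sqrt(5)/2 - 1/2)*conj(1) + 2*(-1/2 + sqrt(5)/2)*conj(1) + 5*(0)*conj(1)]
      = (1/10)[(2) + (-sqrt(5) - 1) + (-1 + sqrt(5)) + (0)] = 0/10 = 0
  <chi_2*chi_4, chi_2> = (1/10)[1*(2)*conj(1) + 2*(-sqrt(5)/2 - 1/2)*conj(1) + 2*(-1/2 + sqrt(5)/2)*conj(1) + 5*(0)*conj(-1)]
      = (1/10)[(2) + (-sqrt(5) - 1) + (-1 + sqrt(5)) + (0)] = 0/10 = 0
  <chi_2*chi_4, chi_3> = (1/10)[1*(2)*conj(2) + 2*(-sqrt(5)/2 - 1/2)*conj(-1/2 + sqrt(5)/2) + 2*(-1/2 + sqrt(5)/2)*conj(-sqrt(5)/2 - 1/2) + 5*(0)*conj(0)]
      = (1/10)[(4) + (-2) + (-2) + (0)] = 0/10 = 0
  <chi_2*chi_4, chi_4> = (1/10)[1*(2)*conj(2) + 2*(-sqrt(5)/2 - 1/2)*conj(-sqrt(5)/2 - 1/2) + 2*(-1/2 + sqrt(5)/2)*conj(-1/2 + sqrt(5)/2) + 5*(0)*conj(0)]
      = (1/10)[(4) + (sqrt(5) + 3) + (3 - sqrt(5)) + (0)] = 10/10 = 1
Hence the multiplicities are chi_4: 1. Dimension check: dim(chi_2)*dim(chi_4) = 1*2 = 2 and sum (mult * dim) = 1*2 = 2.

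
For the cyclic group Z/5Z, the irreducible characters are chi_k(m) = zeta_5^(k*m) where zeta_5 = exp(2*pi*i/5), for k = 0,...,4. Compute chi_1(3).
chi_1(3) = zeta_5^3 = exp(-4*I*pi/5)

Argument: chi_1(3) = zeta_5^(1*3) = zeta_5^3. Since zeta_5^5 = 1, this equals zeta_5^3 = exp(2*pi*i*3/5) = exp(-4*I*pi/5).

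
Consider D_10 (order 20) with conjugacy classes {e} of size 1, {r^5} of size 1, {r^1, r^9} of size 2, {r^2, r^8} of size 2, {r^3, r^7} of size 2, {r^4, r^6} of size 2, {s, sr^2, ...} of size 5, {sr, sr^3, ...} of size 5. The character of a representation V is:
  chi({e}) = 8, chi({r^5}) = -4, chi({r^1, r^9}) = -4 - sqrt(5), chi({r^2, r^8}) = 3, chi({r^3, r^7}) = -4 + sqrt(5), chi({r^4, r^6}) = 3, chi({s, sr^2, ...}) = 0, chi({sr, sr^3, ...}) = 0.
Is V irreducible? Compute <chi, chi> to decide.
Not irreducible (reducible): <chi, chi> = 10 > 1.

Explanation: <chi, chi> = (1/|G|) sum_C |C| * |chi(C)|^2 = (1/20)[1*|8|^2 + 1*|-4|^2 + 2*|-4 - sqrt(5)|^2 + 2*|3|^2 + 2*|-4 + sqrt(5)|^2 + 2*|3|^2 + 5*|0|^2 + 5*|0|^2]
  = (1/20)[(64) + (16) + (16*sqrt(5) + 42) + (18) + (42 - 16*sqrt(5)) + (18) + (0) + (0)] = 200/20 = 10.
A character is irreducible iff <chi, chi> = 1, so this representation is reducible.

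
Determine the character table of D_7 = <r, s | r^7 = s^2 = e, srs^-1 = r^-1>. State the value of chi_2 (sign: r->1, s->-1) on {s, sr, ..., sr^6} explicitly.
Conjugacy classes: {e} of size 1, {r^1, r^6} of size 2, {r^2, r^5} of size 2, {r^3, r^4} of size 2, {s, sr, ..., sr^6} of size 7.
Character table:
  irrep \ class              {e} (size 1)  {r^1, r^6} (size 2)  {r^2, r^5} (size 2)  {r^3, r^4} (size 2)  {s, sr, ..., sr^6} (size 7)
  chi_1 (triv)               1             1                    1                    1                    1                          
  chi_2 (sign: r->1, s->-1)  1             1                    1                    1                    -1                         
  chi_3 (2d, j=1)            2             2*cos(2*pi/7)        -2*cos(3*pi/7)       -2*cos(pi/7)         0                          
  chi_4 (2d, j=2)            2             -2*cos(3*pi/7)       -2*cos(pi/7)         2*cos(2*pi/7)        0                          
  chi_5 (2d, j=3)            2             -2*cos(pi/7)         2*cos(2*pi/7)        -2*cos(3*pi/7)       0                          

Spot check: chi_2 (sign: r->1, s->-1) on {s, sr, ..., sr^6} = -1.

Solution. D_7 has order 2*7 = 14 with 5 conjugacy classes, hence 5 irreducibles. Sum of squared dims 1 + 1 + 4 + 4 + 4 = 14 = |G|. Linear characters come from the abelianisation; the 2-dimensional irreps have character r^k -> 2*cos(2*pi*j*k/7), reflections -> 0.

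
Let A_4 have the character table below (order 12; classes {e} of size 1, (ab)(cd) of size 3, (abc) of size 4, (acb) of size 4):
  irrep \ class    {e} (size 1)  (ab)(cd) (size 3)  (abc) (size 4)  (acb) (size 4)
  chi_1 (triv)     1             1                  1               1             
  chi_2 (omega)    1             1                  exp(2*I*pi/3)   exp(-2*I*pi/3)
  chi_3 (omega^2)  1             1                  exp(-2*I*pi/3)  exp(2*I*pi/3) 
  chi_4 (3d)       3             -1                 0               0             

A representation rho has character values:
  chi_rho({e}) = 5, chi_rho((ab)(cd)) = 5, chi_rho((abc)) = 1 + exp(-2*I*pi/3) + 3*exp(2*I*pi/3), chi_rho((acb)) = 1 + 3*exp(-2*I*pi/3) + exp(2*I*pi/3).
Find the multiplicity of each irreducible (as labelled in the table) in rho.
Multiplicities: chi_1: 1, chi_2: 3, chi_3: 1, chi_4: 0.

Use <chi_rho, chi> = (1/|G|) sum_C |C| * chi_rho(C) * conj(chi(C)) with |G| = 12 for each irreducible chi in the table:
  <chi_rho, chi_1> = (1/12)[1*(5)*conj(1) + 3*(5)*conj(1) + 4*(1 + exp(-2*I*pi/3) + 3*exp(2*I*pi/3))*conj(1) + 4*(1 + 3*exp(-2*I*pi/3) + exp(2*I*pi/3))*conj(1)]
      = (1/12)[(5) + (15) + (4 + 4*exp(-2*I*pi/3) + 12*exp(2*I*pi/3)) + (4 + 12*exp(-2*I*pi/3) + 4*exp(2*I*pi/3))] = 12/12 = 1
  <chi_rho, chi_2> = (1/12)[1*(5)*conj(1) + 3*(5)*conj(1) + 4*(1 + exp(-2*I*pi/3) + 3*exp(2*I*pi/3))*conj(exp(2*I*pi/3)) + 4*(1 + 3*exp(-2*I*pi/3) + exp(2*I*pi/3))*conj(exp(-2*I*pi/3))]
      = (1/12)[(5) + (15) + (8) + (8)] = 36/12 = 3
  <chi_rho, chi_3> = (1/12)[1*(5)*conj(1) + 3*(5)*conj(1) + 4*(1 + exp(-2*I*pi/3) + 3*exp(2*I*pi/3))*conj(exp(-2*I*pi/3)) + 4*(1 + 3*exp(-2*I*pi/3) + exp(2*I*pi/3))*conj(exp(2*I*pi/3))]
      = (1/12)[(5) + (15) + (4 + 12*exp(-2*I*pi/3) + 4*exp(2*I*pi/3)) + (4 + 4*exp(-2*I*pi/3) + 12*exp(2*I*pi/3))] = 12/12 = 1
  <chi_rho, chi_4> = (1/12)[1*(5)*conj(3) + 3*(5)*conj(-1) + 4*(1 + exp(-2*I*pi/3) + 3*exp(2*I*pi/3))*conj(0) + 4*(1 + 3*exp(-2*I*pi/3) + exp(2*I*pi/3))*conj(0)]
      = (1/12)[(15) + (-15) + (0) + (0)] = 0/12 = 0
(Exp terms are combined using exp(i*s)*conj(exp(i*t)) = exp(i*(s-t)), and sums of them are collapsed using the identity that for every m > 1 the m distinct m-th roots of unity sum to 0, e.g. 1 + exp(2*I*pi/3) + exp(-2*I*pi/3) = 0.)
Dimension check: dim(rho) = sum (mult * dim) = 1*1 + 3*1 + 1*1 + 0*3 = 5 = chi_rho(e) = 5.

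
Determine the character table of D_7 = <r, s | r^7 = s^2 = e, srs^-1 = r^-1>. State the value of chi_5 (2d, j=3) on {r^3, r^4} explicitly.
Conjugacy classes: {e} of size 1, {r^1, r^6} of size 2, {r^2, r^5} of size 2, {r^3, r^4} of size 2, {s, sr, ..., sr^6} of size 7.
Character table:
  irrep \ class              {e} (size 1)  {r^1, r^6} (size 2)  {r^2, r^5} (size 2)  {r^3, r^4} (size 2)  {s, sr, ..., sr^6} (size 7)
  chi_1 (triv)               1             1                    1                    1                    1                          
  chi_2 (sign: r->1, s->-1)  1             1                    1                    1                    -1                         
  chi_3 (2d, j=1)            2             2*cos(2*pi/7)        -2*cos(3*pi/7)       -2*cos(pi/7)         0                          
  chi_4 (2d, j=2)            2             -2*cos(3*pi/7)       -2*cos(pi/7)         2*cos(2*pi/7)        0                          
  chi_5 (2d, j=3)            2             -2*cos(pi/7)         2*cos(2*pi/7)        -2*cos(3*pi/7)       0                          

Spot check: chi_5 (2d, j=3) on {r^3, r^4} = -2*cos(3*pi/7).

Derivation: D_7 has order 2*7 = 14 with 5 conjugacy classes, hence 5 irreducibles. Sum of squared dims 1 + 1 + 4 + 4 + 4 = 14 = |G|. Linear characters come from the abelianisation; the 2-dimensional irreps have character r^k -> 2*cos(2*pi*j*k/7), reflections -> 0.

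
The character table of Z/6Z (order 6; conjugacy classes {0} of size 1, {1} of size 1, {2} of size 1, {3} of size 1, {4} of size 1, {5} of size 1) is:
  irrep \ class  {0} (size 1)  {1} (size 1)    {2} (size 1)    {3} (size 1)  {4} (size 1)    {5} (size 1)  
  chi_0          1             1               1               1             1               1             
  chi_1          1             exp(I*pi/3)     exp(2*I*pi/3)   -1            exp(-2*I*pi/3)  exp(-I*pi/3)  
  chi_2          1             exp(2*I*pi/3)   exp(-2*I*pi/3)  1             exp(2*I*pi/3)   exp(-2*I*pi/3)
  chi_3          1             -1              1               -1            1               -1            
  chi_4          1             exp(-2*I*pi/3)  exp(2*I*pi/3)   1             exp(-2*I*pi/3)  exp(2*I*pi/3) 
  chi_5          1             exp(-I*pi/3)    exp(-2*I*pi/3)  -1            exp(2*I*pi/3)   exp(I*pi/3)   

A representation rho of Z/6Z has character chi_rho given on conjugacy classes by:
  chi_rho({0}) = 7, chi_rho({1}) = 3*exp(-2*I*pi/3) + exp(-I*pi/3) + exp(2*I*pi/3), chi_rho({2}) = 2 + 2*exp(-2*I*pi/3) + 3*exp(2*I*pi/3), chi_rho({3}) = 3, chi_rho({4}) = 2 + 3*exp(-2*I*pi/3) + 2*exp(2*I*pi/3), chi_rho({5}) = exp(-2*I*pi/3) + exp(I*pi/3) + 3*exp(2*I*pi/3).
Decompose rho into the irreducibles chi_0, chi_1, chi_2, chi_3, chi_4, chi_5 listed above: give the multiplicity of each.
Multiplicities: chi_0: 1, chi_1: 0, chi_2: 1, chi_3: 1, chi_4: 3, chi_5: 1.

Reasoning: Use <chi_rho, chi> = (1/|G|) sum_C |C| * chi_rho(C) * conj(chi(C)) with |G| = 6 for each irreducible chi in the table:
  <chi_rho, chi_0> = (1/6)[1*(7)*conj(1) + 1*(3*exp(-2*I*pi/3) + exp(-I*pi/3) + exp(2*I*pi/3))*conj(1) + 1*(2 + 2*exp(-2*I*pi/3) + 3*exp(2*I*pi/3))*conj(1) + 1*(3)*conj(1) + 1*(2 + 3*exp(-2*I*pi/3) + 2*exp(2*I*pi/3))*conj(1) + 1*(exp(-2*I*pi/3) + exp(I*pi/3) + 3*exp(2*I*pi/3))*conj(1)]
      = (1/6)[(7) + (3*exp(-2*I*pi/3) + exp(-I*pi/3) + exp(2*I*pi/3)) + (2 + 2*exp(-2*I*pi/3) + 3*exp(2*I*pi/3)) + (3) + (2 + 3*exp(-2*I*pi/3) + 2*exp(2*I*pi/3)) + (exp(-2*I*pi/3) + exp(I*pi/3) + 3*exp(2*I*pi/3))] = 6/6 = 1
  <chi_rho, chi_1> = (1/6)[1*(7)*conj(1) + 1*(3*exp(-2*I*pi/3) + exp(-I*pi/3) + exp(2*I*pi/3))*conj(exp(I*pi/3)) + 1*(2 + 2*exp(-2*I*pi/3) + 3*exp(2*I*pi/3))*conj(exp(2*I*pi/3)) + 1*(3)*conj(-1) + 1*(2 + 3*exp(-2*I*pi/3) + 2*exp(2*I*pi/3))*conj(exp(-2*I*pi/3)) + 1*(exp(-2*I*pi/3) + exp(I*pi/3) + 3*exp(2*I*pi/3))*conj(exp(-I*pi/3))]
      = (1/6)[(7) + (-3) + (1) + (-3) + (1) + (-3)] = 0/6 = 0
  <chi_rho, chi_2> = (1/6)[1*(7)*conj(1) + 1*(3*exp(-2*I*pi/3) + exp(-I*pi/3) + exp(2*I*pi/3))*conj(exp(2*I*pi/3)) + 1*(2 + 2*exp(-2*I*pi/3) + 3*exp(2*I*pi/3))*conj(exp(-2*I*pi/3)) + 1*(3)*conj(1) + 1*(2 + 3*exp(-2*I*pi/3) + 2*exp(2*I*pi/3))*conj(exp(2*I*pi/3)) + 1*(exp(-2*I*pi/3) + exp(I*pi/3) + 3*exp(2*I*pi/3))*conj(exp(-2*I*pi/3))]
      = (1/6)[(7) + (3*exp(2*I*pi/3)) + (2 + 3*exp(-2*I*pi/3) + 2*exp(2*I*pi/3)) + (3) + (2 + 2*exp(-2*I*pi/3) + 3*exp(2*I*pi/3)) + (3*exp(-2*I*pi/3))] = 6/6 = 1
  <chi_rho, chi_3> = (1/6)[1*(7)*conj(1) + 1*(3*exp(-2*I*pi/3) + exp(-I*pi/3) + exp(2*I*pi/3))*conj(-1) + 1*(2 + 2*exp(-2*I*pi/3) + 3*exp(2*I*pi/3))*conj(1) + 1*(3)*conj(-1) + 1*(2 + 3*exp(-2*I*pi/3) + 2*exp(2*I*pi/3))*conj(1) + 1*(exp(-2*I*pi/3) + exp(I*pi/3) + 3*exp(2*I*pi/3))*conj(-1)]
      = (1/6)[(7) + (-exp(2*I*pi/3) - exp(-I*pi/3) - 3*exp(-2*I*pi/3)) + (2 + 2*exp(-2*I*pi/3) + 3*exp(2*I*pi/3)) + (-3) + (2 + 3*exp(-2*I*pi/3) + 2*exp(2*I*pi/3)) + (-3*exp(2*I*pi/3) - exp(I*pi/3) - exp(-2*I*pi/3))] = 6/6 = 1
  <chi_rho, chi_4> = (1/6)[1*(7)*conj(1) + 1*(3*exp(-2*I*pi/3) + exp(-I*pi/3) + exp(2*I*pi/3))*conj(exp(-2*I*pi/3)) + 1*(2 + 2*exp(-2*I*pi/3) + 3*exp(2*I*pi/3))*conj(exp(2*I*pi/3)) + 1*(3)*conj(1) + 1*(2 + 3*exp(-2*I*pi/3) + 2*exp(2*I*pi/3))*conj(exp(-2*I*pi/3)) + 1*(exp(-2*I*pi/3) + exp(I*pi/3) + 3*exp(2*I*pi/3))*conj(exp(2*I*pi/3))]
      = (1/6)[(7) + (3) + (1) + (3) + (1) + (3)] = 18/6 = 3
  <chi_rho, chi_5> = (1/6)[1*(7)*conj(1) + 1*(3*exp(-2*I*pi/3) + exp(-I*pi/3) + exp(2*I*pi/3))*conj(exp(-I*pi/3)) + 1*(2 + 2*exp(-2*I*pi/3) + 3*exp(2*I*pi/3))*conj(exp(-2*I*pi/3)) + 1*(3)*conj(-1) + 1*(2 + 3*exp(-2*I*pi/3) + 2*exp(2*I*pi/3))*conj(exp(2*I*pi/3)) + 1*(exp(-2*I*pi/3) + exp(I*pi/3) + 3*exp(2*I*pi/3))*conj(exp(I*pi/3))]
      = (1/6)[(7) + (3*exp(-I*pi/3)) + (2 + 3*exp(-2*I*pi/3) + 2*exp(2*I*pi/3)) + (-3) + (2 + 2*exp(-2*I*pi/3) + 3*exp(2*I*pi/3)) + (3*exp(I*pi/3))] = 6/6 = 1
(Exp terms are combined using exp(i*s)*conj(exp(i*t)) = exp(i*(s-t)), and sums of them are collapsed using the identity that for every m > 1 the m distinct m-th roots of unity sum to 0, e.g. 1 + exp(2*I*pi/3) + exp(-2*I*pi/3) = 0.)
Dimension check: dim(rho) = sum (mult * dim) = 1*1 + 0*1 + 1*1 + 1*1 + 3*1 + 1*1 = 7 = chi_rho(e) = 7.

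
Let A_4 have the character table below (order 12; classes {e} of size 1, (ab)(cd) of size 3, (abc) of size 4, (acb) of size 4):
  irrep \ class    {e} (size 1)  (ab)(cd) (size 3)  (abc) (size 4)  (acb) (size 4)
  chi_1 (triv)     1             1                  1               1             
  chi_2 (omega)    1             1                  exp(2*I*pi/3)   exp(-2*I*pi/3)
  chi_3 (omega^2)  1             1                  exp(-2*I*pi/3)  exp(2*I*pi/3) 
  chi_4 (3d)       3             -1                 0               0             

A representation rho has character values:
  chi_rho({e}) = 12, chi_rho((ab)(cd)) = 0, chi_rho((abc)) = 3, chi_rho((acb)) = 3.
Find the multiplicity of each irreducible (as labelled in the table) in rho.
Multiplicities: chi_1: 3, chi_2: 0, chi_3: 0, chi_4: 3.

Reasoning: Use <chi_rho, chi> = (1/|G|) sum_C |C| * chi_rho(C) * conj(chi(C)) with |G| = 12 for each irreducible chi in the table:
  <chi_rho, chi_1> = (1/12)[1*(12)*conj(1) + 3*(0)*conj(1) + 4*(3)*conj(1) + 4*(3)*conj(1)]
      = (1/12)[(12) + (0) + (12) + (12)] = 36/12 = 3
  <chi_rho, chi_2> = (1/12)[1*(12)*conj(1) + 3*(0)*conj(1) + 4*(3)*conj(exp(2*I*pi/3)) + 4*(3)*conj(exp(-2*I*pi/3))]
      = (1/12)[(12) + (0) + (12*exp(-2*I*pi/3)) + (12*exp(2*I*pi/3))] = 0/12 = 0
  <chi_rho, chi_3> = (1/12)[1*(12)*conj(1) + 3*(0)*conj(1) + 4*(3)*conj(exp(-2*I*pi/3)) + 4*(3)*conj(exp(2*I*pi/3))]
      = (1/12)[(12) + (0) + (12*exp(2*I*pi/3)) + (12*exp(-2*I*pi/3))] = 0/12 = 0
  <chi_rho, chi_4> = (1/12)[1*(12)*conj(3) + 3*(0)*conj(-1) + 4*(3)*conj(0) + 4*(3)*conj(0)]
      = (1/12)[(36) + (0) + (0) + (0)] = 36/12 = 3
(Exp terms are combined using exp(i*s)*conj(exp(i*t)) = exp(i*(s-t)), and sums of them are collapsed using the identity that for every m > 1 the m distinct m-th roots of unity sum to 0, e.g. 1 + exp(2*I*pi/3) + exp(-2*I*pi/3) = 0.)
Dimension check: dim(rho) = sum (mult * dim) = 3*1 + 0*1 + 0*1 + 3*3 = 12 = chi_rho(e) = 12.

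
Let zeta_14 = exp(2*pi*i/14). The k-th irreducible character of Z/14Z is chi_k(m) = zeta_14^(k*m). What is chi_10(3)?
chi_10(3) = zeta_14^30 = exp(2*I*pi/7)

Justification: chi_10(3) = zeta_14^(10*3) = zeta_14^30. Since zeta_14^14 = 1, this equals zeta_14^2 = exp(2*pi*i*2/14) = exp(2*I*pi/7).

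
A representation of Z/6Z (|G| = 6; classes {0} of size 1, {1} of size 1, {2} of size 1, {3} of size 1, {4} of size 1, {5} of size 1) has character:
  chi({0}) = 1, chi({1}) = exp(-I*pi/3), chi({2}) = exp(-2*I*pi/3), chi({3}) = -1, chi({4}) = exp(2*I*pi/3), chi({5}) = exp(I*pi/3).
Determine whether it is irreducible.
Irreducible: <chi, chi> = 1.

Argument: <chi, chi> = (1/|G|) sum_C |C| * |chi(C)|^2 = (1/6)[1*|1|^2 + 1*|exp(-I*pi/3)|^2 + 1*|exp(-2*I*pi/3)|^2 + 1*|-1|^2 + 1*|exp(2*I*pi/3)|^2 + 1*|exp(I*pi/3)|^2]
  = (1/6)[(1) + (1) + (1) + (1) + (1) + (1)] = 6/6 = 1.
(Exp terms are combined using exp(i*s)*conj(exp(i*t)) = exp(i*(s-t)), and sums of them are collapsed using the identity that for every m > 1 the m distinct m-th roots of unity sum to 0, e.g. 1 + exp(2*I*pi/3) + exp(-2*I*pi/3) = 0.)
A character is irreducible iff <chi, chi> = 1, so this representation is irreducible.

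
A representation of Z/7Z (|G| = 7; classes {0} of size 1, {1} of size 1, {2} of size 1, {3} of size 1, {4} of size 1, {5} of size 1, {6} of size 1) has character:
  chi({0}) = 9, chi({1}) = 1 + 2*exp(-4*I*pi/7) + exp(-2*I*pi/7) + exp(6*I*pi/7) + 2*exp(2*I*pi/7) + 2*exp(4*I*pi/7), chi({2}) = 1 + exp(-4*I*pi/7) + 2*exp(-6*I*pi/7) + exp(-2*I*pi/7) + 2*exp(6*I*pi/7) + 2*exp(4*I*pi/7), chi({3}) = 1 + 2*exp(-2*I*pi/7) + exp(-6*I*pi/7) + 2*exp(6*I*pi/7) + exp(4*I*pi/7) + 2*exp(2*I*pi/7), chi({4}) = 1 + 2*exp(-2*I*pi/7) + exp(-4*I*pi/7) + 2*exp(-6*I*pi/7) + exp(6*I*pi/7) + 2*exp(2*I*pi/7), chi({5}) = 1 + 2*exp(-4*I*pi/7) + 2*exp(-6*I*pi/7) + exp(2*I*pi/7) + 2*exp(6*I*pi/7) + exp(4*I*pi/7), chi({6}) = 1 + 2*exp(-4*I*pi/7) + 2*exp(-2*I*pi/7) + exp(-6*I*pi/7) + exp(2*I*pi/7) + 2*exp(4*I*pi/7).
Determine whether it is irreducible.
Not irreducible (reducible): <chi, chi> = 15 > 1.

Derivation: <chi, chi> = (1/|G|) sum_C |C| * |chi(C)|^2 = (1/7)[1*|9|^2 + 1*|1 + 2*exp(-4*I*pi/7) + exp(-2*I*pi/7) + exp(6*I*pi/7) + 2*exp(2*I*pi/7) + 2*exp(4*I*pi/7)|^2 + 1*|1 + exp(-4*I*pi/7) + 2*exp(-6*I*pi/7) + exp(-2*I*pi/7) + 2*exp(6*I*pi/7) + 2*exp(4*I*pi/7)|^2 + 1*|1 + 2*exp(-2*I*pi/7) + exp(-6*I*pi/7) + 2*exp(6*I*pi/7) + exp(4*I*pi/7) + 2*exp(2*I*pi/7)|^2 + 1*|1 + 2*exp(-2*I*pi/7) + exp(-4*I*pi/7) + 2*exp(-6*I*pi/7) + exp(6*I*pi/7) + 2*exp(2*I*pi/7)|^2 + 1*|1 + 2*exp(-4*I*pi/7) + 2*exp(-6*I*pi/7) + exp(2*I*pi/7) + 2*exp(6*I*pi/7) + exp(4*I*pi/7)|^2 + 1*|1 + 2*exp(-4*I*pi/7) + 2*exp(-2*I*pi/7) + exp(-6*I*pi/7) + exp(2*I*pi/7) + 2*exp(4*I*pi/7)|^2]
  = (1/7)[(81) + (15 + 10*exp(-4*I*pi/7) + 11*exp(-2*I*pi/7) + 12*exp(-6*I*pi/7) + 12*exp(6*I*pi/7) + 11*exp(2*I*pi/7) + 10*exp(4*I*pi/7)) + (15 + 11*exp(-4*I*pi/7) + 12*exp(-2*I*pi/7) + 10*exp(-6*I*pi/7) + 10*exp(6*I*pi/7) + 12*exp(2*I*pi/7) + 11*exp(4*I*pi/7)) + (15 + 12*exp(-4*I*pi/7) + 10*exp(-2*I*pi/7) + 11*exp(-6*I*pi/7) + 11*exp(6*I*pi/7) + 10*exp(2*I*pi/7) + 12*exp(4*I*pi/7)) + (15 + 12*exp(-4*I*pi/7) + 10*exp(-2*I*pi/7) + 11*exp(-6*I*pi/7) + 11*exp(6*I*pi/7) + 10*exp(2*I*pi/7) + 12*exp(4*I*pi/7)) + (15 + 11*exp(-4*I*pi/7) + 12*exp(-2*I*pi/7) + 10*exp(-6*I*pi/7) + 10*exp(6*I*pi/7) + 12*exp(2*I*pi/7) + 11*exp(4*I*pi/7)) + (15 + 10*exp(-4*I*pi/7) + 11*exp(-2*I*pi/7) + 12*exp(-6*I*pi/7) + 12*exp(6*I*pi/7) + 11*exp(2*I*pi/7) + 10*exp(4*I*pi/7))] = 105/7 = 15.
(Exp terms are combined using exp(i*s)*conj(exp(i*t)) = exp(i*(s-t)), and sums of them are collapsed using the identity that for every m > 1 the m distinct m-th roots of unity sum to 0, e.g. 1 + exp(2*I*pi/3) + exp(-2*I*pi/3) = 0.)
A character is irreducible iff <chi, chi> = 1, so this representation is reducible.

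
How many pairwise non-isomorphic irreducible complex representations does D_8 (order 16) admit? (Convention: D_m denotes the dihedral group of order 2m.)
7

Solution. The number of irreducible complex representations of a finite group equals its number of conjugacy classes. D_8 has 7 conjugacy classes (n/2 + 3 for n even), so D_8 (order 16) has exactly 7 irreducible complex representations.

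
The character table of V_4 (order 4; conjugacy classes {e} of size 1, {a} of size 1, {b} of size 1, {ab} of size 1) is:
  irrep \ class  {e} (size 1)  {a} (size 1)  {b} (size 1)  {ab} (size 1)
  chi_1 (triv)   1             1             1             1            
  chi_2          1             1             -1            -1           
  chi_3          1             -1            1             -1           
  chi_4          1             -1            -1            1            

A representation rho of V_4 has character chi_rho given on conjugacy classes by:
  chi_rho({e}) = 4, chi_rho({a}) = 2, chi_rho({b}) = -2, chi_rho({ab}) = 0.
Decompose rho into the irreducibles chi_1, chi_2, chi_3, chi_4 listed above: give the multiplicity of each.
Multiplicities: chi_1: 1, chi_2: 2, chi_3: 0, chi_4: 1.

Use <chi_rho, chi> = (1/|G|) sum_C |C| * chi_rho(C) * conj(chi(C)) with |G| = 4 for each irreducible chi in the table:
  <chi_rho, chi_1> = (1/4)[1*(4)*conj(1) + 1*(2)*conj(1) + 1*(-2)*conj(1) + 1*(0)*conj(1)]
      = (1/4)[(4) + (2) + (-2) + (0)] = 4/4 = 1
  <chi_rho, chi_2> = (1/4)[1*(4)*conj(1) + 1*(2)*conj(1) + 1*(-2)*conj(-1) + 1*(0)*conj(-1)]
      = (1/4)[(4) + (2) + (2) + (0)] = 8/4 = 2
  <chi_rho, chi_3> = (1/4)[1*(4)*conj(1) + 1*(2)*conj(-1) + 1*(-2)*conj(1) + 1*(0)*conj(-1)]
      = (1/4)[(4) + (-2) + (-2) + (0)] = 0/4 = 0
  <chi_rho, chi_4> = (1/4)[1*(4)*conj(1) + 1*(2)*conj(-1) + 1*(-2)*conj(-1) + 1*(0)*conj(1)]
      = (1/4)[(4) + (-2) + (2) + (0)] = 4/4 = 1
Dimension check: dim(rho) = sum (mult * dim) = 1*1 + 2*1 + 0*1 + 1*1 = 4 = chi_rho(e) = 4.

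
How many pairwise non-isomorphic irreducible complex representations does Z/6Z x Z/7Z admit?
42

Why: The number of irreducible complex representations of a finite group equals its number of conjugacy classes. Z/6Z x Z/7Z is abelian of order 42, so every element is its own conjugacy class: 42 classes, so Z/6Z x Z/7Z (order 42) has exactly 42 irreducible complex representations.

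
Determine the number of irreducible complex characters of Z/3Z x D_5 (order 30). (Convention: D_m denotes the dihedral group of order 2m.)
12

Justification: The number of irreducible complex representations of a finite group equals its number of conjugacy classes. For a direct product, #classes(G x H) = #classes(G) * #classes(H). Z/3Z has 3 classes (abelian), D_5 has 4 classes, so 3 * 4 = 12, so Z/3Z x D_5 (order 30) has exactly 12 irreducible complex representations.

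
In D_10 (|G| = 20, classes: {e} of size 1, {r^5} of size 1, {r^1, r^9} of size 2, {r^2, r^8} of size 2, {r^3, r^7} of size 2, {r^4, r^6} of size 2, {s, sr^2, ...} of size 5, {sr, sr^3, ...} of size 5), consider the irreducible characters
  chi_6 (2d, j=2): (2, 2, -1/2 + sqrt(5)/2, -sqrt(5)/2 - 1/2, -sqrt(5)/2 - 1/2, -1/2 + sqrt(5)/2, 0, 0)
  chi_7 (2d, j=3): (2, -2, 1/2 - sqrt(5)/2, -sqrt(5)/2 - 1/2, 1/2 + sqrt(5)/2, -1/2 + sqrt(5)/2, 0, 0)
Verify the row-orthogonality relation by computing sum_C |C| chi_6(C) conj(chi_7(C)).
Sum = 0; so <chi_6, chi_7> = 0 (distinct irreducibles are orthogonal).

Working: Compute term by term over conjugacy classes (|C| * chi_6(C) * conj(chi_7(C))):
  1*(2)*conj(2) + 1*(2)*conj(-2) + 2*(-1/2 + sqrt(5)/2)*conj(1/2 - sqrt(5)/2) + 2*(-sqrt(5)/2 - 1/2)*conj(-sqrt(5)/2 - 1/2) + 2*(-sqrt(5)/2 - 1/2)*conj(1/2 + sqrt(5)/2) + 2*(-1/2 + sqrt(5)/2)*conj(-1/2 + sqrt(5)/2) + 5*(0)*conj(0) + 5*(0)*conj(0)
  = (4) + (-4) + (-3 + sqrt(5)) + (sqrt(5) + 3) + (-3 - sqrt(5)) + (3 - sqrt(5)) + (0) + (0)
  = 0.
Dividing by |G| = 20 gives 0/20 = 0, matching the row-orthogonality relation <chi_6, chi_7> = [chi_6 = chi_7].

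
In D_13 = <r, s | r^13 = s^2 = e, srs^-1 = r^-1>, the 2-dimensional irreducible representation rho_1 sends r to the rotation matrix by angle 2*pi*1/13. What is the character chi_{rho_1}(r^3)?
chi_{rho_1}(r^3) = 2*cos(2*pi*1*3/13) = 2*cos(6*pi/13)

Derivation: rho_1(r^3) is rotation by angle 2*pi*1*3/13, whose trace is 2*cos(2*pi*1*3/13) = 2*cos(6*pi/13).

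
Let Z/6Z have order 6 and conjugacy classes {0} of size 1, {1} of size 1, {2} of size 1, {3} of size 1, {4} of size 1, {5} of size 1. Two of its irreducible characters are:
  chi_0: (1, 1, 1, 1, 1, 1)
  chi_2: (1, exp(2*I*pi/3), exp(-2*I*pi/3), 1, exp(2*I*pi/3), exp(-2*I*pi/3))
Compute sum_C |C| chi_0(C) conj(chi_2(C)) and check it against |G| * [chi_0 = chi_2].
Sum = 0; so <chi_0, chi_2> = 0 (distinct irreducibles are orthogonal).

Justification: Compute term by term over conjugacy classes (|C| * chi_0(C) * conj(chi_2(C))):
  1*(1)*conj(1) + 1*(1)*conj(exp(2*I*pi/3)) + 1*(1)*conj(exp(-2*I*pi/3)) + 1*(1)*conj(1) + 1*(1)*conj(exp(2*I*pi/3)) + 1*(1)*conj(exp(-2*I*pi/3))
  = (1) + (exp(-2*I*pi/3)) + (exp(2*I*pi/3)) + (1) + (exp(-2*I*pi/3)) + (exp(2*I*pi/3))
  = 0.
(Exp terms are combined using exp(i*s)*conj(exp(i*t)) = exp(i*(s-t)), and sums of them are collapsed using the identity that for every m > 1 the m distinct m-th roots of unity sum to 0, e.g. 1 + exp(2*I*pi/3) + exp(-2*I*pi/3) = 0.)
Dividing by |G| = 6 gives 0/6 = 0, matching the row-orthogonality relation <chi_0, chi_2> = [chi_0 = chi_2].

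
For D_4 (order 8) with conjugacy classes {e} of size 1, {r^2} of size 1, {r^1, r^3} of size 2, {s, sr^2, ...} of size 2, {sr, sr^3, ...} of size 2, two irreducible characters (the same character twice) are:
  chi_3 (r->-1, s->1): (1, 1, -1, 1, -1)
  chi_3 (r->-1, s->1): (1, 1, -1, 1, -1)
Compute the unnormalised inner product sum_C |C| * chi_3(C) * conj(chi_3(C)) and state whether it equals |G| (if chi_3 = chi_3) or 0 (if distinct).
Sum = 8 = |G| = 8; so <chi_3, chi_3> = 1 (norm-1 confirms irreducibility).

Proof sketch: Compute term by term over conjugacy classes (|C| * chi_3(C) * conj(chi_3(C))):
  1*(1)*conj(1) + 1*(1)*conj(1) + 2*(-1)*conj(-1) + 2*(1)*conj(1) + 2*(-1)*conj(-1)
  = (1) + (1) + (2) + (2) + (2)
  = 8.
Dividing by |G| = 8 gives 8/8 = 1, matching the row-orthogonality relation <chi_3, chi_3> = [chi_3 = chi_3].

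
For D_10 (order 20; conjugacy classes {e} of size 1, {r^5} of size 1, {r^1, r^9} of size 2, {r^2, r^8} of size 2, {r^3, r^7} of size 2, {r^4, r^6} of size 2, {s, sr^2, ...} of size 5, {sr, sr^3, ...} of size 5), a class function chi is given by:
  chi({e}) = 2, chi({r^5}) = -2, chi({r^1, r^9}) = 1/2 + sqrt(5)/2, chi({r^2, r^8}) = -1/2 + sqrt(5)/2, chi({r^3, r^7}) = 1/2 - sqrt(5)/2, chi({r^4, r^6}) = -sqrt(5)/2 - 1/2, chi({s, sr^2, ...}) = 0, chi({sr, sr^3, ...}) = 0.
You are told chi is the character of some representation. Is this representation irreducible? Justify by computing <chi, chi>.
Irreducible: <chi, chi> = 1.

Argument: <chi, chi> = (1/|G|) sum_C |C| * |chi(C)|^2 = (1/20)[1*|2|^2 + 1*|-2|^2 + 2*|1/2 + sqrt(5)/2|^2 + 2*|-1/2 + sqrt(5)/2|^2 + 2*|1/2 - sqrt(5)/2|^2 + 2*|-sqrt(5)/2 - 1/2|^2 + 5*|0|^2 + 5*|0|^2]
  = (1/20)[(4) + (4) + (sqrt(5) + 3) + (3 - sqrt(5)) + (3 - sqrt(5)) + (sqrt(5) + 3) + (0) + (0)] = 20/20 = 1.
A character is irreducible iff <chi, chi> = 1, so this representation is irreducible.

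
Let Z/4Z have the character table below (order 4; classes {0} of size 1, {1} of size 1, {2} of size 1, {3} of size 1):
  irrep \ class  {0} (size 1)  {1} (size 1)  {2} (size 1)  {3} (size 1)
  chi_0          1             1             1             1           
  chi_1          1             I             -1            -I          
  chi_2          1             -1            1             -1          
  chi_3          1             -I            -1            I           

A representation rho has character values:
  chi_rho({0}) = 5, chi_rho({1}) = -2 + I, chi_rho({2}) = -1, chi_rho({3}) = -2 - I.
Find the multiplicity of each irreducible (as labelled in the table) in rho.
Multiplicities: chi_0: 0, chi_1: 2, chi_2: 2, chi_3: 1.

Reasoning: Use <chi_rho, chi> = (1/|G|) sum_C |C| * chi_rho(C) * conj(chi(C)) with |G| = 4 for each irreducible chi in the table:
  <chi_rho, chi_0> = (1/4)[1*(5)*conj(1) + 1*(-2 + I)*conj(1) + 1*(-1)*conj(1) + 1*(-2 - I)*conj(1)]
      = (1/4)[(5) + (-2 + I) + (-1) + (-2 - I)] = 0/4 = 0
  <chi_rho, chi_1> = (1/4)[1*(5)*conj(1) + 1*(-2 + I)*conj(I) + 1*(-1)*conj(-1) + 1*(-2 - I)*conj(-I)]
      = (1/4)[(5) + (1 + 2*I) + (1) + (1 - 2*I)] = 8/4 = 2
  <chi_rho, chi_2> = (1/4)[1*(5)*conj(1) + 1*(-2 + I)*conj(-1) + 1*(-1)*conj(1) + 1*(-2 - I)*conj(-1)]
      = (1/4)[(5) + (2 - I) + (-1) + (2 + I)] = 8/4 = 2
  <chi_rho, chi_3> = (1/4)[1*(5)*conj(1) + 1*(-2 + I)*conj(-I) + 1*(-1)*conj(-1) + 1*(-2 - I)*conj(I)]
      = (1/4)[(5) + (-1 - 2*I) + (1) + (-1 + 2*I)] = 4/4 = 1
(Exp terms are combined using exp(i*s)*conj(exp(i*t)) = exp(i*(s-t)), and sums of them are collapsed using the identity that for every m > 1 the m distinct m-th roots of unity sum to 0, e.g. 1 + exp(2*I*pi/3) + exp(-2*I*pi/3) = 0.)
Dimension check: dim(rho) = sum (mult * dim) = 0*1 + 2*1 + 2*1 + 1*1 = 5 = chi_rho(e) = 5.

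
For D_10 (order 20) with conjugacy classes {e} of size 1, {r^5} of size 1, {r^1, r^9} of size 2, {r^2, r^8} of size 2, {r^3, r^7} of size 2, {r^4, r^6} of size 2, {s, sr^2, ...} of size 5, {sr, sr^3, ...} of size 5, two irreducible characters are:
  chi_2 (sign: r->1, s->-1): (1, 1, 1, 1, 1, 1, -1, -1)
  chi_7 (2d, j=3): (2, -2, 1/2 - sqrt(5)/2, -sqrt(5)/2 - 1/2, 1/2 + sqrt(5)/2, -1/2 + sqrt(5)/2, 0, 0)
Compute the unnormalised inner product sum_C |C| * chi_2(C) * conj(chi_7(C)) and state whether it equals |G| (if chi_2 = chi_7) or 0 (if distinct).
Sum = 0; so <chi_2, chi_7> = 0 (distinct irreducibles are orthogonal).

Argument: Compute term by term over conjugacy classes (|C| * chi_2(C) * conj(chi_7(C))):
  1*(1)*conj(2) + 1*(1)*conj(-2) + 2*(1)*conj(1/2 - sqrt(5)/2) + 2*(1)*conj(-sqrt(5)/2 - 1/2) + 2*(1)*conj(1/2 + sqrt(5)/2) + 2*(1)*conj(-1/2 + sqrt(5)/2) + 5*(-1)*conj(0) + 5*(-1)*conj(0)
  = (2) + (-2) + (1 - sqrt(5)) + (-sqrt(5) - 1) + (1 + sqrt(5)) + (-1 + sqrt(5)) + (0) + (0)
  = 0.
Dividing by |G| = 20 gives 0/20 = 0, matching the row-orthogonality relation <chi_2, chi_7> = [chi_2 = chi_7].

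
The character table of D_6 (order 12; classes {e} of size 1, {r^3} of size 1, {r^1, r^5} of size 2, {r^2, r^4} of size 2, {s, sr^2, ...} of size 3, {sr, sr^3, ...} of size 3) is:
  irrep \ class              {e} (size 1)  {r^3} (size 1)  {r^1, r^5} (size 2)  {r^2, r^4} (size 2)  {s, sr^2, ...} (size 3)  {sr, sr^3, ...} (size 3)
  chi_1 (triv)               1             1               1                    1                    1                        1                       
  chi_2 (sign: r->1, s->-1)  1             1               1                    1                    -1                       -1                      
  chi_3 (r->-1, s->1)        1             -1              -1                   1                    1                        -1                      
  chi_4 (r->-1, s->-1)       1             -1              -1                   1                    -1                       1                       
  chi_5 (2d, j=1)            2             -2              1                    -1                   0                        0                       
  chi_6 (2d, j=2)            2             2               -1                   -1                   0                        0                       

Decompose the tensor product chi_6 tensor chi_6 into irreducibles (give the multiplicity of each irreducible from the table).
chi_6 tensor chi_6 = chi_1 + chi_2 + chi_6 (all other irreducibles have multiplicity 0).

Details: The character of a tensor product is the pointwise product (chi_6 * chi_6)(C) = chi_6(C) * chi_6(C):
  {e}: (2)*(2), {r^3}: (2)*(2), {r^1, r^5}: (-1)*(-1), {r^2, r^4}: (-1)*(-1), {s, sr^2, ...}: (0)*(0), {sr, sr^3, ...}: (0)*(0)
so (chi_6 * chi_6) takes values
  {e} -> 4, {r^3} -> 4, {r^1, r^5} -> 1, {r^2, r^4} -> 1, {s, sr^2, ...} -> 0, {sr, sr^3, ...} -> 0.
Now take the inner product of this character with each irreducible chi from the table, <chi_6*chi_6, chi> = (1/12) sum_C |C| (chi_6*chi_6)(C) conj(chi(C)):
  <chi_6*chi_6, chi_1> = (1/12)[1*(4)*conj(1) + 1*(4)*conj(1) + 2*(1)*conj(1) + 2*(1)*conj(1) + 3*(0)*conj(1) + 3*(0)*conj(1)]
      = (1/12)[(4) + (4) + (2) + (2) + (0) + (0)] = 12/12 = 1
  <chi_6*chi_6, chi_2> = (1/12)[1*(4)*conj(1) + 1*(4)*conj(1) + 2*(1)*conj(1) + 2*(1)*conj(1) + 3*(0)*conj(-1) + 3*(0)*conj(-1)]
      = (1/12)[(4) + (4) + (2) + (2) + (0) + (0)] = 12/12 = 1
  <chi_6*chi_6, chi_3> = (1/12)[1*(4)*conj(1) + 1*(4)*conj(-1) + 2*(1)*conj(-1) + 2*(1)*conj(1) + 3*(0)*conj(1) + 3*(0)*conj(-1)]
      = (1/12)[(4) + (-4) + (-2) + (2) + (0) + (0)] = 0/12 = 0
  <chi_6*chi_6, chi_4> = (1/12)[1*(4)*conj(1) + 1*(4)*conj(-1) + 2*(1)*conj(-1) + 2*(1)*conj(1) + 3*(0)*conj(-1) + 3*(0)*conj(1)]
      = (1/12)[(4) + (-4) + (-2) + (2) + (0) + (0)] = 0/12 = 0
  <chi_6*chi_6, chi_5> = (1/12)[1*(4)*conj(2) + 1*(4)*conj(-2) + 2*(1)*conj(1) + 2*(1)*conj(-1) + 3*(0)*conj(0) + 3*(0)*conj(0)]
      = (1/12)[(8) + (-8) + (2) + (-2) + (0) + (0)] = 0/12 = 0
  <chi_6*chi_6, chi_6> = (1/12)[1*(4)*conj(2) + 1*(4)*conj(2) + 2*(1)*conj(-1) + 2*(1)*conj(-1) + 3*(0)*conj(0) + 3*(0)*conj(0)]
      = (1/12)[(8) + (8) + (-2) + (-2) + (0) + (0)] = 12/12 = 1
Hence the multiplicities are chi_1: 1, chi_2: 1, chi_6: 1. Dimension check: dim(chi_6)*dim(chi_6) = 2*2 = 4 and sum (mult * dim) = 1*1 + 1*1 + 1*2 = 4.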